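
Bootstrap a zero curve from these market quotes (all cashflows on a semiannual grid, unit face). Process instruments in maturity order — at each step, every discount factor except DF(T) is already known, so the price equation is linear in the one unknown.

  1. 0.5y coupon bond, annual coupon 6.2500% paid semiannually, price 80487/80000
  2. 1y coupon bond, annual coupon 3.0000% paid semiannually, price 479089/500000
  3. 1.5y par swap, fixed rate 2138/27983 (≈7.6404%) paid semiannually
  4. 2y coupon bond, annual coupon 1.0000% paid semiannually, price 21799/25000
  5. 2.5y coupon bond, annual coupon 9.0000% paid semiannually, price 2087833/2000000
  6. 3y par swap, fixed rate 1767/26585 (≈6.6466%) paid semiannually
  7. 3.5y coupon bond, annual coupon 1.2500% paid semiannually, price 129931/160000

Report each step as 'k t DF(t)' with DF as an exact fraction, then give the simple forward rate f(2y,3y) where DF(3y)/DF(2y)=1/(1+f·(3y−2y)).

step 1 [0.5y] bond c/2=1/32: DF=(80487/80000 − 1/32·(0))/(1+1/32) = 2439/2500 ≈ 0.975600
step 2 [1y] bond c/2=3/200: DF=(479089/500000 − 3/200·(0.975600))/(1+3/200) = 581/625 ≈ 0.929600
step 3 [1.5y] swap r/2=1069/27983: DF=(1 − 1069/27983·(0.975600+0.929600))/(1+1069/27983) = 8931/10000 ≈ 0.893100
step 4 [2y] bond c/2=1/200: DF=(21799/25000 − 1/200·(0.975600+0.929600+0.893100))/(1+1/200) = 8537/10000 ≈ 0.853700
step 5 [2.5y] bond c/2=9/200: DF=(2087833/2000000 − 9/200·(0.975600+0.929600+0.893100+0.853700))/(1+9/200) = 8417/10000 ≈ 0.841700
step 6 [3y] swap r/2=1767/53170: DF=(1 − 1767/53170·(0.975600+0.929600+0.893100+0.853700+0.841700))/(1+1767/53170) = 8233/10000 ≈ 0.823300
step 7 [3.5y] bond c/2=1/160: DF=(129931/160000 − 1/160·(0.975600+0.929600+0.893100+0.853700+0.841700+0.823300))/(1+1/160) = 387/500 ≈ 0.774000

1 1/2 2439/2500
2 1 581/625
3 3/2 8931/10000
4 2 8537/10000
5 5/2 8417/10000
6 3 8233/10000
7 7/2 387/500
f(2y,3y) = ((8537/10000)/(8233/10000) − 1)/(1) = 304/8233 ≈ 3.6925%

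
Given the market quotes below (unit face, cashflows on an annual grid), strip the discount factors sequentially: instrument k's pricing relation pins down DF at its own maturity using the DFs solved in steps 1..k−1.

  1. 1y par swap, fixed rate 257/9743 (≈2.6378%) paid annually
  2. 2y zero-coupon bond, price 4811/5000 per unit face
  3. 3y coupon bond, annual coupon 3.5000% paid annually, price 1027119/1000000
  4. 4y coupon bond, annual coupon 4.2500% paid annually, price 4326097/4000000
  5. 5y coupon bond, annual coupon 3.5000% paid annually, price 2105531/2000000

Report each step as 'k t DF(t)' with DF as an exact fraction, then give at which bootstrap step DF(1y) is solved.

step 1 [1y] swap r/1=257/9743: DF=(1 − 257/9743·(0))/(1+257/9743) = 9743/10000 ≈ 0.974300
step 2 [2y] zero: DF = P = 4811/5000 ≈ 0.962200
step 3 [3y] bond c/1=7/200: DF=(1027119/1000000 − 7/200·(0.974300+0.962200))/(1+7/200) = 9269/10000 ≈ 0.926900
step 4 [4y] bond c/1=17/400: DF=(4326097/4000000 − 17/400·(0.974300+0.962200+0.926900))/(1+17/400) = 9207/10000 ≈ 0.920700
step 5 [5y] bond c/1=7/200: DF=(2105531/2000000 − 7/200·(0.974300+0.962200+0.926900+0.920700))/(1+7/200) = 2223/2500 ≈ 0.889200

1 1 9743/10000
2 2 4811/5000
3 3 9269/10000
4 4 9207/10000
5 5 2223/2500
DF(1y) is solved at step 1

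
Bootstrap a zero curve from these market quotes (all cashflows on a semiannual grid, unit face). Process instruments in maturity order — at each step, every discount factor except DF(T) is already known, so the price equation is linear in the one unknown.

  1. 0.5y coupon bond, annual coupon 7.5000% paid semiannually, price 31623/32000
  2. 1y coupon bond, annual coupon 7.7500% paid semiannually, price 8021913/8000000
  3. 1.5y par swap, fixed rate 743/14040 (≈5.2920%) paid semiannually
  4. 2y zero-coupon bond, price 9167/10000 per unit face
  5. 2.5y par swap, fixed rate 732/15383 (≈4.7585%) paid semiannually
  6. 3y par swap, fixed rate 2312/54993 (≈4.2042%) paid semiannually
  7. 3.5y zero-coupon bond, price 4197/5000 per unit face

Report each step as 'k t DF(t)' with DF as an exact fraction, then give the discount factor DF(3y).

1 1/2 381/400
2 1 4649/5000
3 3/2 9257/10000
4 2 9167/10000
5 5/2 4451/5000
6 3 2211/2500
7 7/2 4197/5000
DF(3y) = 2211/2500 ≈ 0.884400

step 1 [0.5y] bond c/2=3/80: DF=(31623/32000 − 3/80·(0))/(1+3/80) = 381/400 ≈ 0.952500
step 2 [1y] bond c/2=31/800: DF=(8021913/8000000 − 31/800·(0.952500))/(1+31/800) = 4649/5000 ≈ 0.929800
step 3 [1.5y] swap r/2=743/28080: DF=(1 − 743/28080·(0.952500+0.929800))/(1+743/28080) = 9257/10000 ≈ 0.925700
step 4 [2y] zero: DF = P = 9167/10000 ≈ 0.916700
step 5 [2.5y] swap r/2=366/15383: DF=(1 − 366/15383·(0.952500+0.929800+0.925700+0.916700))/(1+366/15383) = 4451/5000 ≈ 0.890200
step 6 [3y] swap r/2=1156/54993: DF=(1 − 1156/54993·(0.952500+0.929800+0.925700+0.916700+0.890200))/(1+1156/54993) = 2211/2500 ≈ 0.884400
step 7 [3.5y] zero: DF = P = 4197/5000 ≈ 0.839400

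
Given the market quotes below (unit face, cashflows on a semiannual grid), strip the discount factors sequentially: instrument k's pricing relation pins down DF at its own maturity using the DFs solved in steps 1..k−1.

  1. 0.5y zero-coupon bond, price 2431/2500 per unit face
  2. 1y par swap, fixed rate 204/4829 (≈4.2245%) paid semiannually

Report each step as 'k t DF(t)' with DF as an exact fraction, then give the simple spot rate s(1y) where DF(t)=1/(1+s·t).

1 1/2 2431/2500
2 1 1199/1250
s(1y) = (1/(1199/1250) − 1)/(1) = 51/1199 ≈ 4.2535%

step 1 [0.5y] zero: DF = P = 2431/2500 ≈ 0.972400
step 2 [1y] swap r/2=102/4829: DF=(1 − 102/4829·(0.972400))/(1+102/4829) = 1199/1250 ≈ 0.959200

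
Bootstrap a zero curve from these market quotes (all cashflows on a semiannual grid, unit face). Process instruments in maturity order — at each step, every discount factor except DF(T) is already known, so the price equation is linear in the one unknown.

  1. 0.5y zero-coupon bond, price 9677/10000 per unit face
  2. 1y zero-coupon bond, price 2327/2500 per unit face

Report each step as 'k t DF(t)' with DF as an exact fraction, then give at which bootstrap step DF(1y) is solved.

1 1/2 9677/10000
2 1 2327/2500
DF(1y) is solved at step 2

step 1 [0.5y] zero: DF = P = 9677/10000 ≈ 0.967700
step 2 [1y] zero: DF = P = 2327/2500 ≈ 0.930800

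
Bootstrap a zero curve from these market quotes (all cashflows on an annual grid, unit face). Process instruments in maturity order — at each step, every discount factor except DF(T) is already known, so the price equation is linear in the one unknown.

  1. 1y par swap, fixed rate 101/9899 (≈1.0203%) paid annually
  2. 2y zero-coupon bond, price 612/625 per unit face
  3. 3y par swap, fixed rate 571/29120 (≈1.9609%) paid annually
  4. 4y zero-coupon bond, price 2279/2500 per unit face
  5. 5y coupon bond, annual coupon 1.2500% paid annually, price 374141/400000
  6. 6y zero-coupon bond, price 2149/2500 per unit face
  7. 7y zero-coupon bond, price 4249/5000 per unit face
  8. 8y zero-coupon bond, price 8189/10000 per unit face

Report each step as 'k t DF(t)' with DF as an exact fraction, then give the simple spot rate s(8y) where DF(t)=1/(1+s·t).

step 1 [1y] swap r/1=101/9899: DF=(1 − 101/9899·(0))/(1+101/9899) = 9899/10000 ≈ 0.989900
step 2 [2y] zero: DF = P = 612/625 ≈ 0.979200
step 3 [3y] swap r/1=571/29120: DF=(1 − 571/29120·(0.989900+0.979200))/(1+571/29120) = 9429/10000 ≈ 0.942900
step 4 [4y] zero: DF = P = 2279/2500 ≈ 0.911600
step 5 [5y] bond c/1=1/80: DF=(374141/400000 − 1/80·(0.989900+0.979200+0.942900+0.911600))/(1+1/80) = 4383/5000 ≈ 0.876600
step 6 [6y] zero: DF = P = 2149/2500 ≈ 0.859600
step 7 [7y] zero: DF = P = 4249/5000 ≈ 0.849800
step 8 [8y] zero: DF = P = 8189/10000 ≈ 0.818900

1 1 9899/10000
2 2 612/625
3 3 9429/10000
4 4 2279/2500
5 5 4383/5000
6 6 2149/2500
7 7 4249/5000
8 8 8189/10000
s(8y) = (1/(8189/10000) − 1)/(8) = 1811/65512 ≈ 2.7644%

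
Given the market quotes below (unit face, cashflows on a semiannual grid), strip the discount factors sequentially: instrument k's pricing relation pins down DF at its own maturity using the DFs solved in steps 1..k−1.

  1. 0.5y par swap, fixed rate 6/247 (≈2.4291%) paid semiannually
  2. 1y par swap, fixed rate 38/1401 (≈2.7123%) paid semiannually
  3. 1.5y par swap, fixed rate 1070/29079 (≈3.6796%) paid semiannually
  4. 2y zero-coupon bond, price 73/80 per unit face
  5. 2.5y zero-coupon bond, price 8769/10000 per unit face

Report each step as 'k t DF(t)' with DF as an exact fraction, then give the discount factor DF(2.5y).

step 1 [0.5y] swap r/2=3/247: DF=(1 − 3/247·(0))/(1+3/247) = 247/250 ≈ 0.988000
step 2 [1y] swap r/2=19/1401: DF=(1 − 19/1401·(0.988000))/(1+19/1401) = 4867/5000 ≈ 0.973400
step 3 [1.5y] swap r/2=535/29079: DF=(1 − 535/29079·(0.988000+0.973400))/(1+535/29079) = 1893/2000 ≈ 0.946500
step 4 [2y] zero: DF = P = 73/80 ≈ 0.912500
step 5 [2.5y] zero: DF = P = 8769/10000 ≈ 0.876900

1 1/2 247/250
2 1 4867/5000
3 3/2 1893/2000
4 2 73/80
5 5/2 8769/10000
DF(2.5y) = 8769/10000 ≈ 0.876900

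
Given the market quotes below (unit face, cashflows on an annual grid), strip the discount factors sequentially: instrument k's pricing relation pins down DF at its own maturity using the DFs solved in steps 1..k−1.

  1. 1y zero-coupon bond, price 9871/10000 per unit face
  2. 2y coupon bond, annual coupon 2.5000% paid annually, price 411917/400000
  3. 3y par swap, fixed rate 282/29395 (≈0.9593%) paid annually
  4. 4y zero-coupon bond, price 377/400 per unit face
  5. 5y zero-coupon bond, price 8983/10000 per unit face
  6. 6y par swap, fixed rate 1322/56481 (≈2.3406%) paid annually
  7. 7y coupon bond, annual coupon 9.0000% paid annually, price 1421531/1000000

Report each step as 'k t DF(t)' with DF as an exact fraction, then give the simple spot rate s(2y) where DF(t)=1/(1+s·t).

1 1 9871/10000
2 2 4903/5000
3 3 4859/5000
4 4 377/400
5 5 8983/10000
6 6 4339/5000
7 7 4189/5000
s(2y) = (1/(4903/5000) − 1)/(2) = 97/9806 ≈ 0.9892%

step 1 [1y] zero: DF = P = 9871/10000 ≈ 0.987100
step 2 [2y] bond c/1=1/40: DF=(411917/400000 − 1/40·(0.987100))/(1+1/40) = 4903/5000 ≈ 0.980600
step 3 [3y] swap r/1=282/29395: DF=(1 − 282/29395·(0.987100+0.980600))/(1+282/29395) = 4859/5000 ≈ 0.971800
step 4 [4y] zero: DF = P = 377/400 ≈ 0.942500
step 5 [5y] zero: DF = P = 8983/10000 ≈ 0.898300
step 6 [6y] swap r/1=1322/56481: DF=(1 − 1322/56481·(0.987100+0.980600+0.971800+0.942500+0.898300))/(1+1322/56481) = 4339/5000 ≈ 0.867800
step 7 [7y] bond c/1=9/100: DF=(1421531/1000000 − 9/100·(0.987100+0.980600+0.971800+0.942500+0.898300+0.867800))/(1+9/100) = 4189/5000 ≈ 0.837800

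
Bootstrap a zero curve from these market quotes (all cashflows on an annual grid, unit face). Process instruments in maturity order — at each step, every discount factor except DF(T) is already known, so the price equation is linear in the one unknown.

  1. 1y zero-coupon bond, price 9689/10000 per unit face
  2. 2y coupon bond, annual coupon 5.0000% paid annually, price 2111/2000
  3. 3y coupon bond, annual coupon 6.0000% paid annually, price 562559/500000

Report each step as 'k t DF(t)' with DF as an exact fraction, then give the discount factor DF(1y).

1 1 9689/10000
2 2 9591/10000
3 3 9523/10000
DF(1y) = 9689/10000 ≈ 0.968900

step 1 [1y] zero: DF = P = 9689/10000 ≈ 0.968900
step 2 [2y] bond c/1=1/20: DF=(2111/2000 − 1/20·(0.968900))/(1+1/20) = 9591/10000 ≈ 0.959100
step 3 [3y] bond c/1=3/50: DF=(562559/500000 − 3/50·(0.968900+0.959100))/(1+3/50) = 9523/10000 ≈ 0.952300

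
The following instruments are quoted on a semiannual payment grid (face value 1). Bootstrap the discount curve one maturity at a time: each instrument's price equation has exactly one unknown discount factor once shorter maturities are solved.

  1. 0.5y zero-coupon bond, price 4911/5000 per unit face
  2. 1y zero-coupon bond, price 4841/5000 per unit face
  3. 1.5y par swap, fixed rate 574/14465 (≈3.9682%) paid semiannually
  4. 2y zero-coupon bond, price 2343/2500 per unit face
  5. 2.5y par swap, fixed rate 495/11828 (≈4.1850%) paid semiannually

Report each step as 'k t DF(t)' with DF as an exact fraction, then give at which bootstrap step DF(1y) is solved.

1 1/2 4911/5000
2 1 4841/5000
3 3/2 4713/5000
4 2 2343/2500
5 5/2 901/1000
DF(1y) is solved at step 2

step 1 [0.5y] zero: DF = P = 4911/5000 ≈ 0.982200
step 2 [1y] zero: DF = P = 4841/5000 ≈ 0.968200
step 3 [1.5y] swap r/2=287/14465: DF=(1 − 287/14465·(0.982200+0.968200))/(1+287/14465) = 4713/5000 ≈ 0.942600
step 4 [2y] zero: DF = P = 2343/2500 ≈ 0.937200
step 5 [2.5y] swap r/2=495/23656: DF=(1 − 495/23656·(0.982200+0.968200+0.942600+0.937200))/(1+495/23656) = 901/1000 ≈ 0.901000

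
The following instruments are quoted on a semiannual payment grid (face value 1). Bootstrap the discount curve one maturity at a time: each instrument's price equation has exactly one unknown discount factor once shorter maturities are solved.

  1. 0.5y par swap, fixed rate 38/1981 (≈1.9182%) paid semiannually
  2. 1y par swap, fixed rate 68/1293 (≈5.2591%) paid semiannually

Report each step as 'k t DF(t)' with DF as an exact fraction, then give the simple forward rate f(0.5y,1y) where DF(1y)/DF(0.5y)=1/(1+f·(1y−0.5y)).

step 1 [0.5y] swap r/2=19/1981: DF=(1 − 19/1981·(0))/(1+19/1981) = 1981/2000 ≈ 0.990500
step 2 [1y] swap r/2=34/1293: DF=(1 − 34/1293·(0.990500))/(1+34/1293) = 949/1000 ≈ 0.949000

1 1/2 1981/2000
2 1 949/1000
f(0.5y,1y) = ((1981/2000)/(949/1000) − 1)/(1/2) = 83/949 ≈ 8.7460%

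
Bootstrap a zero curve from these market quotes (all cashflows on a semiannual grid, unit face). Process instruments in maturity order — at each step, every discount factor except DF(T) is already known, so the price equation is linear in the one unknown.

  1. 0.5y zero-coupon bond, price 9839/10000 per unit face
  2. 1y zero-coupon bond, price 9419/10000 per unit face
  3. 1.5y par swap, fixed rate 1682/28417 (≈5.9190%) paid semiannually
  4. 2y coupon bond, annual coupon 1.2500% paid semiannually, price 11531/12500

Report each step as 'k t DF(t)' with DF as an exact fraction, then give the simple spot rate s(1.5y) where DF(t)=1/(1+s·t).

step 1 [0.5y] zero: DF = P = 9839/10000 ≈ 0.983900
step 2 [1y] zero: DF = P = 9419/10000 ≈ 0.941900
step 3 [1.5y] swap r/2=841/28417: DF=(1 − 841/28417·(0.983900+0.941900))/(1+841/28417) = 9159/10000 ≈ 0.915900
step 4 [2y] bond c/2=1/160: DF=(11531/12500 − 1/160·(0.983900+0.941900+0.915900))/(1+1/160) = 8991/10000 ≈ 0.899100

1 1/2 9839/10000
2 1 9419/10000
3 3/2 9159/10000
4 2 8991/10000
s(1.5y) = (1/(9159/10000) − 1)/(3/2) = 1682/27477 ≈ 6.1215%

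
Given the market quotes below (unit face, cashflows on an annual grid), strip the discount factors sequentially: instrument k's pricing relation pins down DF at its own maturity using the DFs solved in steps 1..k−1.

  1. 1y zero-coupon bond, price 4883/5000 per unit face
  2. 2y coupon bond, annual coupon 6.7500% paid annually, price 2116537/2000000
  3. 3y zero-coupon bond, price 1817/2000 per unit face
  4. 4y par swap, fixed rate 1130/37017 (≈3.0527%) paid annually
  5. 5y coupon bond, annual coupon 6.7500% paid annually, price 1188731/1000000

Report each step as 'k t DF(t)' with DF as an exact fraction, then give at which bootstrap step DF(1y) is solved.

step 1 [1y] zero: DF = P = 4883/5000 ≈ 0.976600
step 2 [2y] bond c/1=27/400: DF=(2116537/2000000 − 27/400·(0.976600))/(1+27/400) = 581/625 ≈ 0.929600
step 3 [3y] zero: DF = P = 1817/2000 ≈ 0.908500
step 4 [4y] swap r/1=1130/37017: DF=(1 − 1130/37017·(0.976600+0.929600+0.908500))/(1+1130/37017) = 887/1000 ≈ 0.887000
step 5 [5y] bond c/1=27/400: DF=(1188731/1000000 − 27/400·(0.976600+0.929600+0.908500+0.887000))/(1+27/400) = 1759/2000 ≈ 0.879500

1 1 4883/5000
2 2 581/625
3 3 1817/2000
4 4 887/1000
5 5 1759/2000
DF(1y) is solved at step 1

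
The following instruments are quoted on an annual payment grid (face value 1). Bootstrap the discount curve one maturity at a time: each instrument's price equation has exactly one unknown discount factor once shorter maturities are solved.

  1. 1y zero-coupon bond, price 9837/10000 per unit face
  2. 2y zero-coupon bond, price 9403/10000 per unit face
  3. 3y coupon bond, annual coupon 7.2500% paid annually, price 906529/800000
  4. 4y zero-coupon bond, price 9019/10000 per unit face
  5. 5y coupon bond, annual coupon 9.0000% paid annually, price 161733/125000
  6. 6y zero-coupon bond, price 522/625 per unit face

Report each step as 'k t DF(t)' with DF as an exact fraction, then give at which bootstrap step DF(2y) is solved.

step 1 [1y] zero: DF = P = 9837/10000 ≈ 0.983700
step 2 [2y] zero: DF = P = 9403/10000 ≈ 0.940300
step 3 [3y] bond c/1=29/400: DF=(906529/800000 − 29/400·(0.983700+0.940300))/(1+29/400) = 1853/2000 ≈ 0.926500
step 4 [4y] zero: DF = P = 9019/10000 ≈ 0.901900
step 5 [5y] bond c/1=9/100: DF=(161733/125000 − 9/100·(0.983700+0.940300+0.926500+0.901900))/(1+9/100) = 2193/2500 ≈ 0.877200
step 6 [6y] zero: DF = P = 522/625 ≈ 0.835200

1 1 9837/10000
2 2 9403/10000
3 3 1853/2000
4 4 9019/10000
5 5 2193/2500
6 6 522/625
DF(2y) is solved at step 2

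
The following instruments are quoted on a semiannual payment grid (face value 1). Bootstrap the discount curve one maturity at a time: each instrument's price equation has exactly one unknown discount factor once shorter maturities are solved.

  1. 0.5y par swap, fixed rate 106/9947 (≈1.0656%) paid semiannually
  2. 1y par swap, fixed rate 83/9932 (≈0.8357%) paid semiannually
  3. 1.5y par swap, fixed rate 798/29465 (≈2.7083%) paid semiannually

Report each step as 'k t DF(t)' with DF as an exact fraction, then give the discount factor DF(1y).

1 1/2 9947/10000
2 1 9917/10000
3 3/2 9601/10000
DF(1y) = 9917/10000 ≈ 0.991700

step 1 [0.5y] swap r/2=53/9947: DF=(1 − 53/9947·(0))/(1+53/9947) = 9947/10000 ≈ 0.994700
step 2 [1y] swap r/2=83/19864: DF=(1 − 83/19864·(0.994700))/(1+83/19864) = 9917/10000 ≈ 0.991700
step 3 [1.5y] swap r/2=399/29465: DF=(1 − 399/29465·(0.994700+0.991700))/(1+399/29465) = 9601/10000 ≈ 0.960100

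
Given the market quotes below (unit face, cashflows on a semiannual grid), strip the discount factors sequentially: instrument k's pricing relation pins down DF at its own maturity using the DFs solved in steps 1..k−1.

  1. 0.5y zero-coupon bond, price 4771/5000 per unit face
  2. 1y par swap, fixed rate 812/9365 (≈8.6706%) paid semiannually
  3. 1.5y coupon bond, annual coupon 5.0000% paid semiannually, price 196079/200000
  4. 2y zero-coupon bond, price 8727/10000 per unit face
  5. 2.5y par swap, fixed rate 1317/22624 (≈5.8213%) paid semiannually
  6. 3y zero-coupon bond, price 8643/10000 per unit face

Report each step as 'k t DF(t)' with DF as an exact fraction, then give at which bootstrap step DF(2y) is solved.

step 1 [0.5y] zero: DF = P = 4771/5000 ≈ 0.954200
step 2 [1y] swap r/2=406/9365: DF=(1 − 406/9365·(0.954200))/(1+406/9365) = 2297/2500 ≈ 0.918800
step 3 [1.5y] bond c/2=1/40: DF=(196079/200000 − 1/40·(0.954200+0.918800))/(1+1/40) = 2277/2500 ≈ 0.910800
step 4 [2y] zero: DF = P = 8727/10000 ≈ 0.872700
step 5 [2.5y] swap r/2=1317/45248: DF=(1 − 1317/45248·(0.954200+0.918800+0.910800+0.872700))/(1+1317/45248) = 8683/10000 ≈ 0.868300
step 6 [3y] zero: DF = P = 8643/10000 ≈ 0.864300

1 1/2 4771/5000
2 1 2297/2500
3 3/2 2277/2500
4 2 8727/10000
5 5/2 8683/10000
6 3 8643/10000
DF(2y) is solved at step 4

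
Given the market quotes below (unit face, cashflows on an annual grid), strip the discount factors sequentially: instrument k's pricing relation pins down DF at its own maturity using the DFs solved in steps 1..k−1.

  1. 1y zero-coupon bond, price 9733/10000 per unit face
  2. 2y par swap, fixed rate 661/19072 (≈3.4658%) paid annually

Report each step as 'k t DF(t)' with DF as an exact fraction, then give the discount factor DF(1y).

step 1 [1y] zero: DF = P = 9733/10000 ≈ 0.973300
step 2 [2y] swap r/1=661/19072: DF=(1 − 661/19072·(0.973300))/(1+661/19072) = 9339/10000 ≈ 0.933900

1 1 9733/10000
2 2 9339/10000
DF(1y) = 9733/10000 ≈ 0.973300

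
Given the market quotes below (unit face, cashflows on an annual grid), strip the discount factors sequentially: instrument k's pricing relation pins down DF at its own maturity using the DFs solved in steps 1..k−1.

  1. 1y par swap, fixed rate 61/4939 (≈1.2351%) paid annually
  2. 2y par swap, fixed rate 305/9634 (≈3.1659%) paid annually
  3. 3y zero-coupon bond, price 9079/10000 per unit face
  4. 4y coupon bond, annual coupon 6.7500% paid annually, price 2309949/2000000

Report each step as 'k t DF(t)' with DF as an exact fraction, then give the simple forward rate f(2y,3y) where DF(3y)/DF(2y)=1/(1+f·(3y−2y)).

step 1 [1y] swap r/1=61/4939: DF=(1 − 61/4939·(0))/(1+61/4939) = 4939/5000 ≈ 0.987800
step 2 [2y] swap r/1=305/9634: DF=(1 − 305/9634·(0.987800))/(1+305/9634) = 939/1000 ≈ 0.939000
step 3 [3y] zero: DF = P = 9079/10000 ≈ 0.907900
step 4 [4y] bond c/1=27/400: DF=(2309949/2000000 − 27/400·(0.987800+0.939000+0.907900))/(1+27/400) = 9027/10000 ≈ 0.902700

1 1 4939/5000
2 2 939/1000
3 3 9079/10000
4 4 9027/10000
f(2y,3y) = ((939/1000)/(9079/10000) − 1)/(1) = 311/9079 ≈ 3.4255%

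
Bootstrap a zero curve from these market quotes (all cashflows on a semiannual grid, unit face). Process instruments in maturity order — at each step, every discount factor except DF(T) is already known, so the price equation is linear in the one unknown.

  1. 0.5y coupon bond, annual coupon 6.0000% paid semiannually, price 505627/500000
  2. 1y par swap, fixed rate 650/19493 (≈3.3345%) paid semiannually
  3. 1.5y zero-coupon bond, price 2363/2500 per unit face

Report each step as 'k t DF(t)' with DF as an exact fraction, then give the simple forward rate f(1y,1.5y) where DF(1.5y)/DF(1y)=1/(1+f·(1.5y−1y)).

step 1 [0.5y] bond c/2=3/100: DF=(505627/500000 − 3/100·(0))/(1+3/100) = 4909/5000 ≈ 0.981800
step 2 [1y] swap r/2=325/19493: DF=(1 − 325/19493·(0.981800))/(1+325/19493) = 387/400 ≈ 0.967500
step 3 [1.5y] zero: DF = P = 2363/2500 ≈ 0.945200

1 1/2 4909/5000
2 1 387/400
3 3/2 2363/2500
f(1y,1.5y) = ((387/400)/(2363/2500) − 1)/(1/2) = 223/4726 ≈ 4.7186%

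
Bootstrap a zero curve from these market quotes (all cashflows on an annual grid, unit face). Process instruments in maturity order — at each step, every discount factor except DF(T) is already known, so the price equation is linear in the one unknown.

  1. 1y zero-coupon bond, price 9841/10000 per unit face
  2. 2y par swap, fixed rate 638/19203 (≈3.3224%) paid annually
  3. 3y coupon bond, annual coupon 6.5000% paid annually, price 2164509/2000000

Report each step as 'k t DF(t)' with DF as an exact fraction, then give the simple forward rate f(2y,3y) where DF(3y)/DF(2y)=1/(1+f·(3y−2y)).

step 1 [1y] zero: DF = P = 9841/10000 ≈ 0.984100
step 2 [2y] swap r/1=638/19203: DF=(1 − 638/19203·(0.984100))/(1+638/19203) = 4681/5000 ≈ 0.936200
step 3 [3y] bond c/1=13/200: DF=(2164509/2000000 − 13/200·(0.984100+0.936200))/(1+13/200) = 899/1000 ≈ 0.899000

1 1 9841/10000
2 2 4681/5000
3 3 899/1000
f(2y,3y) = ((4681/5000)/(899/1000) − 1)/(1) = 6/145 ≈ 4.1379%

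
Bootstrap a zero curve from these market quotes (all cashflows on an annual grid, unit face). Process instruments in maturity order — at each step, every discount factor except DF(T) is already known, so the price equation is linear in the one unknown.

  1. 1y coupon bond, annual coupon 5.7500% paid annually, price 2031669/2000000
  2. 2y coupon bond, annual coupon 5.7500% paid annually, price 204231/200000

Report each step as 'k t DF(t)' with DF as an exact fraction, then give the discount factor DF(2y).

step 1 [1y] bond c/1=23/400: DF=(2031669/2000000 − 23/400·(0))/(1+23/400) = 4803/5000 ≈ 0.960600
step 2 [2y] bond c/1=23/400: DF=(204231/200000 − 23/400·(0.960600))/(1+23/400) = 4567/5000 ≈ 0.913400

1 1 4803/5000
2 2 4567/5000
DF(2y) = 4567/5000 ≈ 0.913400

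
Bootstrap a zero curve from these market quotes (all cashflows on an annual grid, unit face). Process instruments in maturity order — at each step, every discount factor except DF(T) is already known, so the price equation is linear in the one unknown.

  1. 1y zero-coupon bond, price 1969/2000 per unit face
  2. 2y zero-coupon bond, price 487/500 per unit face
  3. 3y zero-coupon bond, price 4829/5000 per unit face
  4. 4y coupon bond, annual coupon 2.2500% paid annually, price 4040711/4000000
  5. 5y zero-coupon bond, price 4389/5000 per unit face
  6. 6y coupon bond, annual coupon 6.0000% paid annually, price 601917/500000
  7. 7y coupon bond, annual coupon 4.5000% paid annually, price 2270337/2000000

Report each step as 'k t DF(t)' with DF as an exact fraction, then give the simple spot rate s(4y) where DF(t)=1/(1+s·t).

step 1 [1y] zero: DF = P = 1969/2000 ≈ 0.984500
step 2 [2y] zero: DF = P = 487/500 ≈ 0.974000
step 3 [3y] zero: DF = P = 4829/5000 ≈ 0.965800
step 4 [4y] bond c/1=9/400: DF=(4040711/4000000 − 9/400·(0.984500+0.974000+0.965800))/(1+9/400) = 2309/2500 ≈ 0.923600
step 5 [5y] zero: DF = P = 4389/5000 ≈ 0.877800
step 6 [6y] bond c/1=3/50: DF=(601917/500000 − 3/50·(0.984500+0.974000+0.965800+0.923600+0.877800))/(1+3/50) = 4341/5000 ≈ 0.868200
step 7 [7y] bond c/1=9/200: DF=(2270337/2000000 − 9/200·(0.984500+0.974000+0.965800+0.923600+0.877800+0.868200))/(1+9/200) = 4227/5000 ≈ 0.845400

1 1 1969/2000
2 2 487/500
3 3 4829/5000
4 4 2309/2500
5 5 4389/5000
6 6 4341/5000
7 7 4227/5000
s(4y) = (1/(2309/2500) − 1)/(4) = 191/9236 ≈ 2.0680%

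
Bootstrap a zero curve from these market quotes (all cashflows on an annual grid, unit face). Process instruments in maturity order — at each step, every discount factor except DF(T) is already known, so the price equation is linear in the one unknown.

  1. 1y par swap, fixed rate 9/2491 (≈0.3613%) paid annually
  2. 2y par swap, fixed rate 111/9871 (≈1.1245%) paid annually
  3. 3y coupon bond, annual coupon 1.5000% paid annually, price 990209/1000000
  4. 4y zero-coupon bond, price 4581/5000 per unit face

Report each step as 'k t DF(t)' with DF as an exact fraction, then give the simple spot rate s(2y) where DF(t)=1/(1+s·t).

1 1 2491/2500
2 2 4889/5000
3 3 1183/1250
4 4 4581/5000
s(2y) = (1/(4889/5000) − 1)/(2) = 111/9778 ≈ 1.1352%

step 1 [1y] swap r/1=9/2491: DF=(1 − 9/2491·(0))/(1+9/2491) = 2491/2500 ≈ 0.996400
step 2 [2y] swap r/1=111/9871: DF=(1 − 111/9871·(0.996400))/(1+111/9871) = 4889/5000 ≈ 0.977800
step 3 [3y] bond c/1=3/200: DF=(990209/1000000 − 3/200·(0.996400+0.977800))/(1+3/200) = 1183/1250 ≈ 0.946400
step 4 [4y] zero: DF = P = 4581/5000 ≈ 0.916200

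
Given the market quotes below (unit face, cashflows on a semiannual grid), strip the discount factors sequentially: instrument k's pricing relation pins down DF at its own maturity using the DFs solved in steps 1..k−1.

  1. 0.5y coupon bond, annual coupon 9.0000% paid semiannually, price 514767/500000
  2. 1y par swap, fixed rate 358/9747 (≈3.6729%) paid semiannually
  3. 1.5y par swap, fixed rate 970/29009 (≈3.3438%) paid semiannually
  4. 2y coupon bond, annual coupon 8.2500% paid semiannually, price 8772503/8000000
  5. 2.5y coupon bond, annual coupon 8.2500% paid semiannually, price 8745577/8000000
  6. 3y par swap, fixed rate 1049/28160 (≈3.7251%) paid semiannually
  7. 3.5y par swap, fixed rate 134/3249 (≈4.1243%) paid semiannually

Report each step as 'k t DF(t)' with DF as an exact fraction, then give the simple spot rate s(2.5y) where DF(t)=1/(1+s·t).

step 1 [0.5y] bond c/2=9/200: DF=(514767/500000 − 9/200·(0))/(1+9/200) = 2463/2500 ≈ 0.985200
step 2 [1y] swap r/2=179/9747: DF=(1 − 179/9747·(0.985200))/(1+179/9747) = 4821/5000 ≈ 0.964200
step 3 [1.5y] swap r/2=485/29009: DF=(1 − 485/29009·(0.985200+0.964200))/(1+485/29009) = 1903/2000 ≈ 0.951500
step 4 [2y] bond c/2=33/800: DF=(8772503/8000000 − 33/800·(0.985200+0.964200+0.951500))/(1+33/800) = 4691/5000 ≈ 0.938200
step 5 [2.5y] bond c/2=33/800: DF=(8745577/8000000 − 33/800·(0.985200+0.964200+0.951500+0.938200))/(1+33/800) = 4489/5000 ≈ 0.897800
step 6 [3y] swap r/2=1049/56320: DF=(1 − 1049/56320·(0.985200+0.964200+0.951500+0.938200+0.897800))/(1+1049/56320) = 8951/10000 ≈ 0.895100
step 7 [3.5y] swap r/2=67/3249: DF=(1 − 67/3249·(0.985200+0.964200+0.951500+0.938200+0.897800+0.895100))/(1+67/3249) = 433/500 ≈ 0.866000

1 1/2 2463/2500
2 1 4821/5000
3 3/2 1903/2000
4 2 4691/5000
5 5/2 4489/5000
6 3 8951/10000
7 7/2 433/500
s(2.5y) = (1/(4489/5000) − 1)/(5/2) = 1022/22445 ≈ 4.5534%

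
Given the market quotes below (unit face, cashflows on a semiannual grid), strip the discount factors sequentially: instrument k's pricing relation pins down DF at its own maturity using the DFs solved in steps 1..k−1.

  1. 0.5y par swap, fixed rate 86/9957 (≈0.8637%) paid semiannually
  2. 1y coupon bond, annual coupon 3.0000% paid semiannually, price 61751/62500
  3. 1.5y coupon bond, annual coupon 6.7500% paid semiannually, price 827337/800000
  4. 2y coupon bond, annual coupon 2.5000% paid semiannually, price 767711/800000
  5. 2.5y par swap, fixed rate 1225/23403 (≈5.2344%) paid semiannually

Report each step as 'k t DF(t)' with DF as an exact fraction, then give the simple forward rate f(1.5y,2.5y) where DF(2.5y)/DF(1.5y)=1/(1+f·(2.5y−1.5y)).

step 1 [0.5y] swap r/2=43/9957: DF=(1 − 43/9957·(0))/(1+43/9957) = 9957/10000 ≈ 0.995700
step 2 [1y] bond c/2=3/200: DF=(61751/62500 − 3/200·(0.995700))/(1+3/200) = 9587/10000 ≈ 0.958700
step 3 [1.5y] bond c/2=27/800: DF=(827337/800000 − 27/800·(0.995700+0.958700))/(1+27/800) = 4683/5000 ≈ 0.936600
step 4 [2y] bond c/2=1/80: DF=(767711/800000 − 1/80·(0.995700+0.958700+0.936600))/(1+1/80) = 9121/10000 ≈ 0.912100
step 5 [2.5y] swap r/2=1225/46806: DF=(1 − 1225/46806·(0.995700+0.958700+0.936600+0.912100))/(1+1225/46806) = 351/400 ≈ 0.877500

1 1/2 9957/10000
2 1 9587/10000
3 3/2 4683/5000
4 2 9121/10000
5 5/2 351/400
f(1.5y,2.5y) = ((4683/5000)/(351/400) − 1)/(1) = 197/2925 ≈ 6.7350%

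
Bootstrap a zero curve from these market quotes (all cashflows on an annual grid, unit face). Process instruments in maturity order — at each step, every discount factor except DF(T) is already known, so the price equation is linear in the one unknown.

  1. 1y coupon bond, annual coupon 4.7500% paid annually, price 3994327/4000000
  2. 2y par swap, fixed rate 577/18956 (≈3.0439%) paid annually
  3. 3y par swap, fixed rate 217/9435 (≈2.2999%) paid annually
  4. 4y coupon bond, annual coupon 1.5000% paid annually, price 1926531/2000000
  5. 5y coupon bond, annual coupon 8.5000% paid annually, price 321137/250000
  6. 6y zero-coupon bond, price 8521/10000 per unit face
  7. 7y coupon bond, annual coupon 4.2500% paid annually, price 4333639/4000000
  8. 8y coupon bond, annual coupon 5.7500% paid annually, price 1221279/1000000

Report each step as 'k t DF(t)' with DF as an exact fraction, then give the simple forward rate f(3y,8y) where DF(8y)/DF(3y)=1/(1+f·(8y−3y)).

1 1 9533/10000
2 2 9423/10000
3 3 9349/10000
4 4 567/625
5 5 8911/10000
6 6 8521/10000
7 7 4079/5000
8 8 13/16
f(3y,8y) = ((9349/10000)/(13/16) − 1)/(5) = 1224/40625 ≈ 3.0129%

step 1 [1y] bond c/1=19/400: DF=(3994327/4000000 − 19/400·(0))/(1+19/400) = 9533/10000 ≈ 0.953300
step 2 [2y] swap r/1=577/18956: DF=(1 − 577/18956·(0.953300))/(1+577/18956) = 9423/10000 ≈ 0.942300
step 3 [3y] swap r/1=217/9435: DF=(1 − 217/9435·(0.953300+0.942300))/(1+217/9435) = 9349/10000 ≈ 0.934900
step 4 [4y] bond c/1=3/200: DF=(1926531/2000000 − 3/200·(0.953300+0.942300+0.934900))/(1+3/200) = 567/625 ≈ 0.907200
step 5 [5y] bond c/1=17/200: DF=(321137/250000 − 17/200·(0.953300+0.942300+0.934900+0.907200))/(1+17/200) = 8911/10000 ≈ 0.891100
step 6 [6y] zero: DF = P = 8521/10000 ≈ 0.852100
step 7 [7y] bond c/1=17/400: DF=(4333639/4000000 − 17/400·(0.953300+0.942300+0.934900+0.907200+0.891100+0.852100))/(1+17/400) = 4079/5000 ≈ 0.815800
step 8 [8y] bond c/1=23/400: DF=(1221279/1000000 − 23/400·(0.953300+0.942300+0.934900+0.907200+0.891100+0.852100+0.815800))/(1+23/400) = 13/16 ≈ 0.812500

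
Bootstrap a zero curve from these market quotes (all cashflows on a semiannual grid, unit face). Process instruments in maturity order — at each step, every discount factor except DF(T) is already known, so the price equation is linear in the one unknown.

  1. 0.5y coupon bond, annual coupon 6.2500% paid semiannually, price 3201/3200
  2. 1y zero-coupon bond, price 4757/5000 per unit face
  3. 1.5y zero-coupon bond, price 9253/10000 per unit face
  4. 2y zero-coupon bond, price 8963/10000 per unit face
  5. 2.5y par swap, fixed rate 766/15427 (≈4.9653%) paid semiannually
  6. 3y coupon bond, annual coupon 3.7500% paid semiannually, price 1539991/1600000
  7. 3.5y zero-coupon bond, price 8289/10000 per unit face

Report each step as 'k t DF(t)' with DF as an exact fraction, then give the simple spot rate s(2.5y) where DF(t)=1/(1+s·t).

step 1 [0.5y] bond c/2=1/32: DF=(3201/3200 − 1/32·(0))/(1+1/32) = 97/100 ≈ 0.970000
step 2 [1y] zero: DF = P = 4757/5000 ≈ 0.951400
step 3 [1.5y] zero: DF = P = 9253/10000 ≈ 0.925300
step 4 [2y] zero: DF = P = 8963/10000 ≈ 0.896300
step 5 [2.5y] swap r/2=383/15427: DF=(1 − 383/15427·(0.970000+0.951400+0.925300+0.896300))/(1+383/15427) = 8851/10000 ≈ 0.885100
step 6 [3y] bond c/2=3/160: DF=(1539991/1600000 − 3/160·(0.970000+0.951400+0.925300+0.896300+0.885100))/(1+3/160) = 2149/2500 ≈ 0.859600
step 7 [3.5y] zero: DF = P = 8289/10000 ≈ 0.828900

1 1/2 97/100
2 1 4757/5000
3 3/2 9253/10000
4 2 8963/10000
5 5/2 8851/10000
6 3 2149/2500
7 7/2 8289/10000
s(2.5y) = (1/(8851/10000) − 1)/(5/2) = 2298/44255 ≈ 5.1926%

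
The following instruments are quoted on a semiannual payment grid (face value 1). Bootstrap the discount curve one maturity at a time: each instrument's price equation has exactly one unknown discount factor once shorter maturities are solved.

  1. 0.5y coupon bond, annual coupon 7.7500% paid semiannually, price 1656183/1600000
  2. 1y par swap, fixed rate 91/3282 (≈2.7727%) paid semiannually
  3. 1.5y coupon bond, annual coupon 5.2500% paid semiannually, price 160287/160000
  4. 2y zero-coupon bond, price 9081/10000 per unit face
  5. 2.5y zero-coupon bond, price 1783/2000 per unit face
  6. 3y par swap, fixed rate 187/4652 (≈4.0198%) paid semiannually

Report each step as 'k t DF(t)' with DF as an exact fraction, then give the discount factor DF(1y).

1 1/2 1993/2000
2 1 9727/10000
3 3/2 4629/5000
4 2 9081/10000
5 5/2 1783/2000
6 3 4439/5000
DF(1y) = 9727/10000 ≈ 0.972700

step 1 [0.5y] bond c/2=31/800: DF=(1656183/1600000 − 31/800·(0))/(1+31/800) = 1993/2000 ≈ 0.996500
step 2 [1y] swap r/2=91/6564: DF=(1 − 91/6564·(0.996500))/(1+91/6564) = 9727/10000 ≈ 0.972700
step 3 [1.5y] bond c/2=21/800: DF=(160287/160000 − 21/800·(0.996500+0.972700))/(1+21/800) = 4629/5000 ≈ 0.925800
step 4 [2y] zero: DF = P = 9081/10000 ≈ 0.908100
step 5 [2.5y] zero: DF = P = 1783/2000 ≈ 0.891500
step 6 [3y] swap r/2=187/9304: DF=(1 − 187/9304·(0.996500+0.972700+0.925800+0.908100+0.891500))/(1+187/9304) = 4439/5000 ≈ 0.887800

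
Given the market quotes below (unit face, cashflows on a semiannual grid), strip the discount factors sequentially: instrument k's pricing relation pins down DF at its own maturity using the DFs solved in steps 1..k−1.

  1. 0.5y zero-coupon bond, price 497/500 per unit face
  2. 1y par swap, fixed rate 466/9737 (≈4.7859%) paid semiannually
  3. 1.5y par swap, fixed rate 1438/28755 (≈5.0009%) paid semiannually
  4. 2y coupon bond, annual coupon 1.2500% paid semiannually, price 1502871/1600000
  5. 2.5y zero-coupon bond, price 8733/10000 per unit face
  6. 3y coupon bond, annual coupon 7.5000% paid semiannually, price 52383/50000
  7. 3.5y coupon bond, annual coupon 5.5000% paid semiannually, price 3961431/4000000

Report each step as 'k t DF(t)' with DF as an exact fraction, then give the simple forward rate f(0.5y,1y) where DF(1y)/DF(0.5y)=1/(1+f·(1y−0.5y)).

1 1/2 497/500
2 1 4767/5000
3 3/2 9281/10000
4 2 2289/2500
5 5/2 8733/10000
6 3 2103/2500
7 7/2 1633/2000
f(0.5y,1y) = ((497/500)/(4767/5000) − 1)/(1/2) = 58/681 ≈ 8.5169%

step 1 [0.5y] zero: DF = P = 497/500 ≈ 0.994000
step 2 [1y] swap r/2=233/9737: DF=(1 − 233/9737·(0.994000))/(1+233/9737) = 4767/5000 ≈ 0.953400
step 3 [1.5y] swap r/2=719/28755: DF=(1 − 719/28755·(0.994000+0.953400))/(1+719/28755) = 9281/10000 ≈ 0.928100
step 4 [2y] bond c/2=1/160: DF=(1502871/1600000 − 1/160·(0.994000+0.953400+0.928100))/(1+1/160) = 2289/2500 ≈ 0.915600
step 5 [2.5y] zero: DF = P = 8733/10000 ≈ 0.873300
step 6 [3y] bond c/2=3/80: DF=(52383/50000 − 3/80·(0.994000+0.953400+0.928100+0.915600+0.873300))/(1+3/80) = 2103/2500 ≈ 0.841200
step 7 [3.5y] bond c/2=11/400: DF=(3961431/4000000 − 11/400·(0.994000+0.953400+0.928100+0.915600+0.873300+0.841200))/(1+11/400) = 1633/2000 ≈ 0.816500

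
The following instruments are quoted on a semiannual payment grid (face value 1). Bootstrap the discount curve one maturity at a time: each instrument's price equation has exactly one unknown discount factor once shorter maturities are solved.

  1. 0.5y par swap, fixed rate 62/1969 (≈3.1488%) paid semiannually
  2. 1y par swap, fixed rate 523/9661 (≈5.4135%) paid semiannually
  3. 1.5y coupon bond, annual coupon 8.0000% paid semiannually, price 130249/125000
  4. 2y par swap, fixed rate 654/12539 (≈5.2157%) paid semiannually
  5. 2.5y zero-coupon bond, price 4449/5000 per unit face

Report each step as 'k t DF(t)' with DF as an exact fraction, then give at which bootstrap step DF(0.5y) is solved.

1 1/2 1969/2000
2 1 9477/10000
3 3/2 2319/2500
4 2 9019/10000
5 5/2 4449/5000
DF(0.5y) is solved at step 1

step 1 [0.5y] swap r/2=31/1969: DF=(1 − 31/1969·(0))/(1+31/1969) = 1969/2000 ≈ 0.984500
step 2 [1y] swap r/2=523/19322: DF=(1 − 523/19322·(0.984500))/(1+523/19322) = 9477/10000 ≈ 0.947700
step 3 [1.5y] bond c/2=1/25: DF=(130249/125000 − 1/25·(0.984500+0.947700))/(1+1/25) = 2319/2500 ≈ 0.927600
step 4 [2y] swap r/2=327/12539: DF=(1 − 327/12539·(0.984500+0.947700+0.927600))/(1+327/12539) = 9019/10000 ≈ 0.901900
step 5 [2.5y] zero: DF = P = 4449/5000 ≈ 0.889800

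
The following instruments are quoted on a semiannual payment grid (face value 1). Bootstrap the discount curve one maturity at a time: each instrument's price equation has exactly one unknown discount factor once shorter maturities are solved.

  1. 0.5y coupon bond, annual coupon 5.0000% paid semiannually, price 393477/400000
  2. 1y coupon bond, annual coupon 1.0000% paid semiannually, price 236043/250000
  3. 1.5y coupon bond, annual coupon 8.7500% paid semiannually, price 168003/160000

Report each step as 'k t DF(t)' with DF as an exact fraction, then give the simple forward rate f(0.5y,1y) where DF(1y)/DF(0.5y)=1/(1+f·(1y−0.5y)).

1 1/2 9597/10000
2 1 9347/10000
3 3/2 4633/5000
f(0.5y,1y) = ((9597/10000)/(9347/10000) − 1)/(1/2) = 500/9347 ≈ 5.3493%

step 1 [0.5y] bond c/2=1/40: DF=(393477/400000 − 1/40·(0))/(1+1/40) = 9597/10000 ≈ 0.959700
step 2 [1y] bond c/2=1/200: DF=(236043/250000 − 1/200·(0.959700))/(1+1/200) = 9347/10000 ≈ 0.934700
step 3 [1.5y] bond c/2=7/160: DF=(168003/160000 − 7/160·(0.959700+0.934700))/(1+7/160) = 4633/5000 ≈ 0.926600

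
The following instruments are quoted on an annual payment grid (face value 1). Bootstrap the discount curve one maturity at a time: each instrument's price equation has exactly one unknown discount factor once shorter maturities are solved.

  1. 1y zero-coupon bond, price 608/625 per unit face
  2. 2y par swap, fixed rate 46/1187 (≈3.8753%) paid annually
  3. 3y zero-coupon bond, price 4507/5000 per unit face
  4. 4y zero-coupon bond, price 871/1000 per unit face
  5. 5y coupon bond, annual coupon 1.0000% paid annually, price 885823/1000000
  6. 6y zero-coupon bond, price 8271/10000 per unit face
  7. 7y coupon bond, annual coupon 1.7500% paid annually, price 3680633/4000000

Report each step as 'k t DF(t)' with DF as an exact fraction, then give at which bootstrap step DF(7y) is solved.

1 1 608/625
2 2 579/625
3 3 4507/5000
4 4 871/1000
5 5 8407/10000
6 6 8271/10000
7 7 13/16
DF(7y) is solved at step 7

step 1 [1y] zero: DF = P = 608/625 ≈ 0.972800
step 2 [2y] swap r/1=46/1187: DF=(1 − 46/1187·(0.972800))/(1+46/1187) = 579/625 ≈ 0.926400
step 3 [3y] zero: DF = P = 4507/5000 ≈ 0.901400
step 4 [4y] zero: DF = P = 871/1000 ≈ 0.871000
step 5 [5y] bond c/1=1/100: DF=(885823/1000000 − 1/100·(0.972800+0.926400+0.901400+0.871000))/(1+1/100) = 8407/10000 ≈ 0.840700
step 6 [6y] zero: DF = P = 8271/10000 ≈ 0.827100
step 7 [7y] bond c/1=7/400: DF=(3680633/4000000 − 7/400·(0.972800+0.926400+0.901400+0.871000+0.840700+0.827100))/(1+7/400) = 13/16 ≈ 0.812500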